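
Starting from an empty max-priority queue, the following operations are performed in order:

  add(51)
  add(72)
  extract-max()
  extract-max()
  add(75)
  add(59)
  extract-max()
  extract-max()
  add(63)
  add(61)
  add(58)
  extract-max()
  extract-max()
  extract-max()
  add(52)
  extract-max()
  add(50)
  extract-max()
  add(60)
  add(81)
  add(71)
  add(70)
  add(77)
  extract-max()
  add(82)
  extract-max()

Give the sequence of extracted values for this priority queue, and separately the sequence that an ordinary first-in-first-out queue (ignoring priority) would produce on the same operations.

priority queue: [72, 51, 75, 59, 63, 61, 58, 52, 50, 81, 82]; FIFO queue: [51, 72, 75, 59, 63, 61, 58, 52, 50, 60, 81]

insert 51 → {51}
insert 72 → {72, 51}
extract-max → 72; now {51}
extract-max → 51; now {}
insert 75 → {75}
insert 59 → {75, 59}
extract-max → 75; now {59}
extract-max → 59; now {}
insert 63 → {63}
insert 61 → {63, 61}
insert 58 → {63, 61, 58}
extract-max → 63; now {61, 58}
extract-max → 61; now {58}
extract-max → 58; now {}
insert 52 → {52}
extract-max → 52; now {}
insert 50 → {50}
extract-max → 50; now {}
insert 60 → {60}
insert 81 → {81, 60}
insert 71 → {81, 71, 60}
insert 70 → {81, 71, 70, 60}
insert 77 → {81, 77, 71, 70, 60}
extract-max → 81; now {77, 71, 70, 60}
insert 82 → {82, 77, 71, 70, 60}
extract-max → 82; now {77, 71, 70, 60}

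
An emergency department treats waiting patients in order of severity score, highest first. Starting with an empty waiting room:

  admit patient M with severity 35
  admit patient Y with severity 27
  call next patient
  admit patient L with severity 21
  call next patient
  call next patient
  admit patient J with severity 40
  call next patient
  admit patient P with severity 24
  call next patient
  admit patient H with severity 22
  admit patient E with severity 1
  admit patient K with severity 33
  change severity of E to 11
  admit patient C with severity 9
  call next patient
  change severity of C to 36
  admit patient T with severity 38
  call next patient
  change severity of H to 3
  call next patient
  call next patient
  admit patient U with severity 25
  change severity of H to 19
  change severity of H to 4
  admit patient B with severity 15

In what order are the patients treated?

M, Y, L, J, P, K, T, C, E

add M (severity 35) → {M:35}
add Y (severity 27) → {M:35, Y:27}
call next patient → M; now {Y:27}
add L (severity 21) → {Y:27, L:21}
call next patient → Y; now {L:21}
call next patient → L; now {}
add J (severity 40) → {J:40}
call next patient → J; now {}
add P (severity 24) → {P:24}
call next patient → P; now {}
add H (severity 22) → {H:22}
add E (severity 1) → {H:22, E:1}
add K (severity 33) → {K:33, H:22, E:1}
update E to severity 11 → {K:33, H:22, E:11}
add C (severity 9) → {K:33, H:22, E:11, C:9}
call next patient → K; now {H:22, E:11, C:9}
update C to severity 36 → {C:36, H:22, E:11}
add T (severity 38) → {T:38, C:36, H:22, E:11}
call next patient → T; now {C:36, H:22, E:11}
update H to severity 3 → {C:36, E:11, H:3}
call next patient → C; now {E:11, H:3}
call next patient → E; now {H:3}
add U (severity 25) → {U:25, H:3}
update H to severity 19 → {U:25, H:19}
update H to severity 4 → {U:25, H:4}
add B (severity 15) → {U:25, B:15, H:4}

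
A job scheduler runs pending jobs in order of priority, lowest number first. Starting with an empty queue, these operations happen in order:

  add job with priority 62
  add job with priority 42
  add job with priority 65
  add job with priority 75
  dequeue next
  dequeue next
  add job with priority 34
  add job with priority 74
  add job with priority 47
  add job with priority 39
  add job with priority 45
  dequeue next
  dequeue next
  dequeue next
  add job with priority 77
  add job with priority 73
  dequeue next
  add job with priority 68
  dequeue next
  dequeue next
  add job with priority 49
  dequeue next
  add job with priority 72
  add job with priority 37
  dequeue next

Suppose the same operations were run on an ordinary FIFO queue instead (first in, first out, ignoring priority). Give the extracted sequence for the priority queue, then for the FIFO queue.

priority queue: 42, 62, 34, 39, 45, 47, 65, 68, 49, 37; FIFO queue: [62, 42, 65, 75, 34, 74, 47, 39, 45, 77]

insert 62 → {62}
insert 42 → {42, 62}
insert 65 → {42, 62, 65}
insert 75 → {42, 62, 65, 75}
dequeue next → 42; now {62, 65, 75}
dequeue next → 62; now {65, 75}
insert 34 → {34, 65, 75}
insert 74 → {34, 65, 74, 75}
insert 47 → {34, 47, 65, 74, 75}
insert 39 → {34, 39, 47, 65, 74, 75}
insert 45 → {34, 39, 45, 47, 65, 74, 75}
dequeue next → 34; now {39, 45, 47, 65, 74, 75}
dequeue next → 39; now {45, 47, 65, 74, 75}
dequeue next → 45; now {47, 65, 74, 75}
insert 77 → {47, 65, 74, 75, 77}
insert 73 → {47, 65, 73, 74, 75, 77}
dequeue next → 47; now {65, 73, 74, 75, 77}
insert 68 → {65, 68, 73, 74, 75, 77}
dequeue next → 65; now {68, 73, 74, 75, 77}
dequeue next → 68; now {73, 74, 75, 77}
insert 49 → {49, 73, 74, 75, 77}
dequeue next → 49; now {73, 74, 75, 77}
insert 72 → {72, 73, 74, 75, 77}
insert 37 → {37, 72, 73, 74, 75, 77}
dequeue next → 37; now {72, 73, 74, 75, 77}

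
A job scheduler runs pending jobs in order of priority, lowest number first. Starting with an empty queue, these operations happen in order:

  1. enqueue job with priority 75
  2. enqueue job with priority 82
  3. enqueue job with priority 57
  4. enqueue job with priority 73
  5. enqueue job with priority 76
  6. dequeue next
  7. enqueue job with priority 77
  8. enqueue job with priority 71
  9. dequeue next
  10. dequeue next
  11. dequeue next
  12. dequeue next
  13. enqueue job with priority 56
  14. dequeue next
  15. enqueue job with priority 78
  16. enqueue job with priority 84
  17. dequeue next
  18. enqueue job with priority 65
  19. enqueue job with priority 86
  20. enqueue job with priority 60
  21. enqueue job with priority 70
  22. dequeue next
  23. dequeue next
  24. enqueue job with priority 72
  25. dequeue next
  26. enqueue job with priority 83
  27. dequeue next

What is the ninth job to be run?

insert 75 → {75}
insert 82 → {75, 82}
insert 57 → {57, 75, 82}
insert 73 → {57, 73, 75, 82}
insert 76 → {57, 73, 75, 76, 82}
dequeue next → 57; now {73, 75, 76, 82}
insert 77 → {73, 75, 76, 77, 82}
insert 71 → {71, 73, 75, 76, 77, 82}
dequeue next → 71; now {73, 75, 76, 77, 82}
dequeue next → 73; now {75, 76, 77, 82}
dequeue next → 75; now {76, 77, 82}
dequeue next → 76; now {77, 82}
insert 56 → {56, 77, 82}
dequeue next → 56; now {77, 82}
insert 78 → {77, 78, 82}
insert 84 → {77, 78, 82, 84}
dequeue next → 77; now {78, 82, 84}
insert 65 → {65, 78, 82, 84}
insert 86 → {65, 78, 82, 84, 86}
insert 60 → {60, 65, 78, 82, 84, 86}
insert 70 → {60, 65, 70, 78, 82, 84, 86}
dequeue next → 60; now {65, 70, 78, 82, 84, 86}
dequeue next → 65; now {70, 78, 82, 84, 86}
insert 72 → {70, 72, 78, 82, 84, 86}
dequeue next → 70; now {72, 78, 82, 84, 86}
insert 83 → {72, 78, 82, 83, 84, 86}
dequeue next → 72; now {78, 82, 83, 84, 86}

65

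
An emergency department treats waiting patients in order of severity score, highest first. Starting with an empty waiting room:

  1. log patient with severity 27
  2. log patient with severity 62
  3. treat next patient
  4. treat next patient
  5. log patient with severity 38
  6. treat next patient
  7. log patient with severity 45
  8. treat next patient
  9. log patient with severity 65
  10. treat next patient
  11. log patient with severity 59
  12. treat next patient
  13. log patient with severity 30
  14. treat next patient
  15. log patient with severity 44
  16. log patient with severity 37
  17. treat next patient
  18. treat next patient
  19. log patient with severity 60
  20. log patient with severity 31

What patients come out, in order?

62 → 27 → 38 → 45 → 65 → 59 → 30 → 44 → 37

insert 27 → {27}
insert 62 → {62, 27}
treat next patient → 62; now {27}
treat next patient → 27; now {}
insert 38 → {38}
treat next patient → 38; now {}
insert 45 → {45}
treat next patient → 45; now {}
insert 65 → {65}
treat next patient → 65; now {}
insert 59 → {59}
treat next patient → 59; now {}
insert 30 → {30}
treat next patient → 30; now {}
insert 44 → {44}
insert 37 → {44, 37}
treat next patient → 44; now {37}
treat next patient → 37; now {}
insert 60 → {60}
insert 31 → {60, 31}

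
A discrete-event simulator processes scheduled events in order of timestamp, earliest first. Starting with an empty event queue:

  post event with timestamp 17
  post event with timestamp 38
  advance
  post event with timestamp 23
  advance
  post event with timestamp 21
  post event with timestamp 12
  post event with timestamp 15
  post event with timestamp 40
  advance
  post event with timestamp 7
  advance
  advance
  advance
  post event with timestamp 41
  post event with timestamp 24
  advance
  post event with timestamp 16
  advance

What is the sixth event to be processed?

21

insert 17 → {17}
insert 38 → {17, 38}
advance → 17; now {38}
insert 23 → {23, 38}
advance → 23; now {38}
insert 21 → {21, 38}
insert 12 → {12, 21, 38}
insert 15 → {12, 15, 21, 38}
insert 40 → {12, 15, 21, 38, 40}
advance → 12; now {15, 21, 38, 40}
insert 7 → {7, 15, 21, 38, 40}
advance → 7; now {15, 21, 38, 40}
advance → 15; now {21, 38, 40}
advance → 21; now {38, 40}
insert 41 → {38, 40, 41}
insert 24 → {24, 38, 40, 41}
advance → 24; now {38, 40, 41}
insert 16 → {16, 38, 40, 41}
advance → 16; now {38, 40, 41}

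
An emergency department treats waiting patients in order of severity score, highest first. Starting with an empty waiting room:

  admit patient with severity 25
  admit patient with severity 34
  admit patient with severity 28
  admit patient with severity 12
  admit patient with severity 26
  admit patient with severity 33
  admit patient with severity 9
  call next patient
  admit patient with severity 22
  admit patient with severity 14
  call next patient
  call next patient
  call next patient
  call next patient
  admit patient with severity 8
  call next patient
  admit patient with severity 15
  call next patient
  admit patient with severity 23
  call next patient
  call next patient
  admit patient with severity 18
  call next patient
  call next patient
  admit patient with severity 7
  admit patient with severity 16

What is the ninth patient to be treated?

14

insert 25 → {25}
insert 34 → {34, 25}
insert 28 → {34, 28, 25}
insert 12 → {34, 28, 25, 12}
insert 26 → {34, 28, 26, 25, 12}
insert 33 → {34, 33, 28, 26, 25, 12}
insert 9 → {34, 33, 28, 26, 25, 12, 9}
call next patient → 34; now {33, 28, 26, 25, 12, 9}
insert 22 → {33, 28, 26, 25, 22, 12, 9}
insert 14 → {33, 28, 26, 25, 22, 14, 12, 9}
call next patient → 33; now {28, 26, 25, 22, 14, 12, 9}
call next patient → 28; now {26, 25, 22, 14, 12, 9}
call next patient → 26; now {25, 22, 14, 12, 9}
call next patient → 25; now {22, 14, 12, 9}
insert 8 → {22, 14, 12, 9, 8}
call next patient → 22; now {14, 12, 9, 8}
insert 15 → {15, 14, 12, 9, 8}
call next patient → 15; now {14, 12, 9, 8}
insert 23 → {23, 14, 12, 9, 8}
call next patient → 23; now {14, 12, 9, 8}
call next patient → 14; now {12, 9, 8}
insert 18 → {18, 12, 9, 8}
call next patient → 18; now {12, 9, 8}
call next patient → 12; now {9, 8}
insert 7 → {9, 8, 7}
insert 16 → {16, 9, 8, 7}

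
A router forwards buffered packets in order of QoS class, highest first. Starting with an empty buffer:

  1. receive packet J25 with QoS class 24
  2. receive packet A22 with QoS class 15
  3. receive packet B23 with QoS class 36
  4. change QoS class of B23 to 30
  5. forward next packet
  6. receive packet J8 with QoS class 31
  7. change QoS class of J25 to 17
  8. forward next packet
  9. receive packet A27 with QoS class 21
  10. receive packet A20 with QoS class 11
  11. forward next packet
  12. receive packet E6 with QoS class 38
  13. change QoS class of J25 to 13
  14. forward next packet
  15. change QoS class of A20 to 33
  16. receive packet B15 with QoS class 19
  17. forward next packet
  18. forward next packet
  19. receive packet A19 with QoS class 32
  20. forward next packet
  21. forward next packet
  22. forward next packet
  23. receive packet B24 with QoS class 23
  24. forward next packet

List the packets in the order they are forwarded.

[B23, J8, A27, E6, A20, B15, A19, A22, J25, B24]

add J25 (QoS class 24) → {J25:24}
add A22 (QoS class 15) → {J25:24, A22:15}
add B23 (QoS class 36) → {B23:36, J25:24, A22:15}
update B23 to QoS class 30 → {B23:30, J25:24, A22:15}
forward next packet → B23; now {J25:24, A22:15}
add J8 (QoS class 31) → {J8:31, J25:24, A22:15}
update J25 to QoS class 17 → {J8:31, J25:17, A22:15}
forward next packet → J8; now {J25:17, A22:15}
add A27 (QoS class 21) → {A27:21, J25:17, A22:15}
add A20 (QoS class 11) → {A27:21, J25:17, A22:15, A20:11}
forward next packet → A27; now {J25:17, A22:15, A20:11}
add E6 (QoS class 38) → {E6:38, J25:17, A22:15, A20:11}
update J25 to QoS class 13 → {E6:38, A22:15, J25:13, A20:11}
forward next packet → E6; now {A22:15, J25:13, A20:11}
update A20 to QoS class 33 → {A20:33, A22:15, J25:13}
add B15 (QoS class 19) → {A20:33, B15:19, A22:15, J25:13}
forward next packet → A20; now {B15:19, A22:15, J25:13}
forward next packet → B15; now {A22:15, J25:13}
add A19 (QoS class 32) → {A19:32, A22:15, J25:13}
forward next packet → A19; now {A22:15, J25:13}
forward next packet → A22; now {J25:13}
forward next packet → J25; now {}
add B24 (QoS class 23) → {B24:23}
forward next packet → B24; now {}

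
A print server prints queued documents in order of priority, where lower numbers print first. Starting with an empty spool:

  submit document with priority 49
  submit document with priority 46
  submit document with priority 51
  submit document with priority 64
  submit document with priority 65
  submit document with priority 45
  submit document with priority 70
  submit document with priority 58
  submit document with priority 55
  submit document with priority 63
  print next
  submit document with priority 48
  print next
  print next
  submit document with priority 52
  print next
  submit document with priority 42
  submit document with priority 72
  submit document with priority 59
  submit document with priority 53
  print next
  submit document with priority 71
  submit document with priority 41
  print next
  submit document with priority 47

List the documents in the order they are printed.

insert 49 → {49}
insert 46 → {46, 49}
insert 51 → {46, 49, 51}
insert 64 → {46, 49, 51, 64}
insert 65 → {46, 49, 51, 64, 65}
insert 45 → {45, 46, 49, 51, 64, 65}
insert 70 → {45, 46, 49, 51, 64, 65, 70}
insert 58 → {45, 46, 49, 51, 58, 64, 65, 70}
insert 55 → {45, 46, 49, 51, 55, 58, 64, 65, 70}
insert 63 → {45, 46, 49, 51, 55, 58, 63, 64, 65, 70}
print next → 45; now {46, 49, 51, 55, 58, 63, 64, 65, 70}
insert 48 → {46, 48, 49, 51, 55, 58, 63, 64, 65, 70}
print next → 46; now {48, 49, 51, 55, 58, 63, 64, 65, 70}
print next → 48; now {49, 51, 55, 58, 63, 64, 65, 70}
insert 52 → {49, 51, 52, 55, 58, 63, 64, 65, 70}
print next → 49; now {51, 52, 55, 58, 63, 64, 65, 70}
insert 42 → {42, 51, 52, 55, 58, 63, 64, 65, 70}
insert 72 → {42, 51, 52, 55, 58, 63, 64, 65, 70, 72}
insert 59 → {42, 51, 52, 55, 58, 59, 63, 64, 65, 70, 72}
insert 53 → {42, 51, 52, 53, 55, 58, 59, 63, 64, 65, 70, 72}
print next → 42; now {51, 52, 53, 55, 58, 59, 63, 64, 65, 70, 72}
insert 71 → {51, 52, 53, 55, 58, 59, 63, 64, 65, 70, 71, 72}
insert 41 → {41, 51, 52, 53, 55, 58, 59, 63, 64, 65, 70, 71, 72}
print next → 41; now {51, 52, 53, 55, 58, 59, 63, 64, 65, 70, 71, 72}
insert 47 → {47, 51, 52, 53, 55, 58, 59, 63, 64, 65, 70, 71, 72}

[45, 46, 48, 49, 42, 41]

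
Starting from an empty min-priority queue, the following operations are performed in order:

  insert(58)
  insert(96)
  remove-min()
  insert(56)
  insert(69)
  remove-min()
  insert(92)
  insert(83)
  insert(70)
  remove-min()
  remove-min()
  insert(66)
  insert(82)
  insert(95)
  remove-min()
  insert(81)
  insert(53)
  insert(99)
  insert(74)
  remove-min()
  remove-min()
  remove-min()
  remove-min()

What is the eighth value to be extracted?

81

insert 58 → {58}
insert 96 → {58, 96}
remove-min → 58; now {96}
insert 56 → {56, 96}
insert 69 → {56, 69, 96}
remove-min → 56; now {69, 96}
insert 92 → {69, 92, 96}
insert 83 → {69, 83, 92, 96}
insert 70 → {69, 70, 83, 92, 96}
remove-min → 69; now {70, 83, 92, 96}
remove-min → 70; now {83, 92, 96}
insert 66 → {66, 83, 92, 96}
insert 82 → {66, 82, 83, 92, 96}
insert 95 → {66, 82, 83, 92, 95, 96}
remove-min → 66; now {82, 83, 92, 95, 96}
insert 81 → {81, 82, 83, 92, 95, 96}
insert 53 → {53, 81, 82, 83, 92, 95, 96}
insert 99 → {53, 81, 82, 83, 92, 95, 96, 99}
insert 74 → {53, 74, 81, 82, 83, 92, 95, 96, 99}
remove-min → 53; now {74, 81, 82, 83, 92, 95, 96, 99}
remove-min → 74; now {81, 82, 83, 92, 95, 96, 99}
remove-min → 81; now {82, 83, 92, 95, 96, 99}
remove-min → 82; now {83, 92, 95, 96, 99}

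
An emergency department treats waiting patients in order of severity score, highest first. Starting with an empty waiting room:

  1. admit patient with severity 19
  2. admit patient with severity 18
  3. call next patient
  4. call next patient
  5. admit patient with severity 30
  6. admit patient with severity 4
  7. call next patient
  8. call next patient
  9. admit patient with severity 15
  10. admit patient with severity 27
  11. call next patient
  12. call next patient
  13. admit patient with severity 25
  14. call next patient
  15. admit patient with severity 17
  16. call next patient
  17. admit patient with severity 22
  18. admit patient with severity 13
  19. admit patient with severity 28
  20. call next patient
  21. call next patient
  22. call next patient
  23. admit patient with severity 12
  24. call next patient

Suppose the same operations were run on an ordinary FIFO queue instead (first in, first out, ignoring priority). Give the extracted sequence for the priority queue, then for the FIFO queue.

priority queue: 19, 18, 30, 4, 27, 15, 25, 17, 28, 22, 13, 12; FIFO queue: 19 → 18 → 30 → 4 → 15 → 27 → 25 → 17 → 22 → 13 → 28 → 12

insert 19 → {19}
insert 18 → {19, 18}
call next patient → 19; now {18}
call next patient → 18; now {}
insert 30 → {30}
insert 4 → {30, 4}
call next patient → 30; now {4}
call next patient → 4; now {}
insert 15 → {15}
insert 27 → {27, 15}
call next patient → 27; now {15}
call next patient → 15; now {}
insert 25 → {25}
call next patient → 25; now {}
insert 17 → {17}
call next patient → 17; now {}
insert 22 → {22}
insert 13 → {22, 13}
insert 28 → {28, 22, 13}
call next patient → 28; now {22, 13}
call next patient → 22; now {13}
call next patient → 13; now {}
insert 12 → {12}
call next patient → 12; now {}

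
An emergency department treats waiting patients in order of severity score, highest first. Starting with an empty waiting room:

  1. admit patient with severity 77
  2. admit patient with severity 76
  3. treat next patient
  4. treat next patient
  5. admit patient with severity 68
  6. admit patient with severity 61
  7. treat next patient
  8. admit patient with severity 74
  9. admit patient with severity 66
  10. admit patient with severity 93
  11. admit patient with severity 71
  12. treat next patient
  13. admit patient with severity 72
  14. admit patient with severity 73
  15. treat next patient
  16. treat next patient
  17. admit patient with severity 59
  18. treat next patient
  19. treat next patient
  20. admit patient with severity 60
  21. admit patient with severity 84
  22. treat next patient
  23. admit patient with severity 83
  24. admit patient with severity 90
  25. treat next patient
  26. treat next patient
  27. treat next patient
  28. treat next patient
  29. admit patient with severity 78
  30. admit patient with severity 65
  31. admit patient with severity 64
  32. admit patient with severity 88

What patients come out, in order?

insert 77 → {77}
insert 76 → {77, 76}
treat next patient → 77; now {76}
treat next patient → 76; now {}
insert 68 → {68}
insert 61 → {68, 61}
treat next patient → 68; now {61}
insert 74 → {74, 61}
insert 66 → {74, 66, 61}
insert 93 → {93, 74, 66, 61}
insert 71 → {93, 74, 71, 66, 61}
treat next patient → 93; now {74, 71, 66, 61}
insert 72 → {74, 72, 71, 66, 61}
insert 73 → {74, 73, 72, 71, 66, 61}
treat next patient → 74; now {73, 72, 71, 66, 61}
treat next patient → 73; now {72, 71, 66, 61}
insert 59 → {72, 71, 66, 61, 59}
treat next patient → 72; now {71, 66, 61, 59}
treat next patient → 71; now {66, 61, 59}
insert 60 → {66, 61, 60, 59}
insert 84 → {84, 66, 61, 60, 59}
treat next patient → 84; now {66, 61, 60, 59}
insert 83 → {83, 66, 61, 60, 59}
insert 90 → {90, 83, 66, 61, 60, 59}
treat next patient → 90; now {83, 66, 61, 60, 59}
treat next patient → 83; now {66, 61, 60, 59}
treat next patient → 66; now {61, 60, 59}
treat next patient → 61; now {60, 59}
insert 78 → {78, 60, 59}
insert 65 → {78, 65, 60, 59}
insert 64 → {78, 65, 64, 60, 59}
insert 88 → {88, 78, 65, 64, 60, 59}

[77, 76, 68, 93, 74, 73, 72, 71, 84, 90, 83, 66, 61]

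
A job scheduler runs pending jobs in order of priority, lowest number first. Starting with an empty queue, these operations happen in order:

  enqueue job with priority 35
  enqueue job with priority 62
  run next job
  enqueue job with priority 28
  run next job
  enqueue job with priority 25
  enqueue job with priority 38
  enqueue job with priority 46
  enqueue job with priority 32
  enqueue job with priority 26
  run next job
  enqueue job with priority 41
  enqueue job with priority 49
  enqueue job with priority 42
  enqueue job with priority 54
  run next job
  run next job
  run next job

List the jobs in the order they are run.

insert 35 → {35}
insert 62 → {35, 62}
run next job → 35; now {62}
insert 28 → {28, 62}
run next job → 28; now {62}
insert 25 → {25, 62}
insert 38 → {25, 38, 62}
insert 46 → {25, 38, 46, 62}
insert 32 → {25, 32, 38, 46, 62}
insert 26 → {25, 26, 32, 38, 46, 62}
run next job → 25; now {26, 32, 38, 46, 62}
insert 41 → {26, 32, 38, 41, 46, 62}
insert 49 → {26, 32, 38, 41, 46, 49, 62}
insert 42 → {26, 32, 38, 41, 42, 46, 49, 62}
insert 54 → {26, 32, 38, 41, 42, 46, 49, 54, 62}
run next job → 26; now {32, 38, 41, 42, 46, 49, 54, 62}
run next job → 32; now {38, 41, 42, 46, 49, 54, 62}
run next job → 38; now {41, 42, 46, 49, 54, 62}

[35, 28, 25, 26, 32, 38]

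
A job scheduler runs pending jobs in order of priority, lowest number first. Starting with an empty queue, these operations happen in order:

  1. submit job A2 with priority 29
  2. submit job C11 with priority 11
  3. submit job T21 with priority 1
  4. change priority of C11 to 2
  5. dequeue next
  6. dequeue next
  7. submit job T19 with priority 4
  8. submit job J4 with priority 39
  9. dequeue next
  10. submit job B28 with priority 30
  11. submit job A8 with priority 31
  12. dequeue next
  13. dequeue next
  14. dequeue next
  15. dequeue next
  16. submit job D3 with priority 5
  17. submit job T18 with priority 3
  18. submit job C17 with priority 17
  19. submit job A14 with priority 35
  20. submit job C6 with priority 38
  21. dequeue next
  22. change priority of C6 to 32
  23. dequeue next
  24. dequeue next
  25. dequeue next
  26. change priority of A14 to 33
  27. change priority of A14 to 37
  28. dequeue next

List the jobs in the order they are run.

add A2 (priority 29) → {A2:29}
add C11 (priority 11) → {C11:11, A2:29}
add T21 (priority 1) → {T21:1, C11:11, A2:29}
update C11 to priority 2 → {T21:1, C11:2, A2:29}
dequeue next → T21; now {C11:2, A2:29}
dequeue next → C11; now {A2:29}
add T19 (priority 4) → {T19:4, A2:29}
add J4 (priority 39) → {T19:4, A2:29, J4:39}
dequeue next → T19; now {A2:29, J4:39}
add B28 (priority 30) → {A2:29, B28:30, J4:39}
add A8 (priority 31) → {A2:29, B28:30, A8:31, J4:39}
dequeue next → A2; now {B28:30, A8:31, J4:39}
dequeue next → B28; now {A8:31, J4:39}
dequeue next → A8; now {J4:39}
dequeue next → J4; now {}
add D3 (priority 5) → {D3:5}
add T18 (priority 3) → {T18:3, D3:5}
add C17 (priority 17) → {T18:3, D3:5, C17:17}
add A14 (priority 35) → {T18:3, D3:5, C17:17, A14:35}
add C6 (priority 38) → {T18:3, D3:5, C17:17, A14:35, C6:38}
dequeue next → T18; now {D3:5, C17:17, A14:35, C6:38}
update C6 to priority 32 → {D3:5, C17:17, C6:32, A14:35}
dequeue next → D3; now {C17:17, C6:32, A14:35}
dequeue next → C17; now {C6:32, A14:35}
dequeue next → C6; now {A14:35}
update A14 to priority 33 → {A14:33}
update A14 to priority 37 → {A14:37}
dequeue next → A14; now {}

T21, C11, T19, A2, B28, A8, J4, T18, D3, C17, C6, A14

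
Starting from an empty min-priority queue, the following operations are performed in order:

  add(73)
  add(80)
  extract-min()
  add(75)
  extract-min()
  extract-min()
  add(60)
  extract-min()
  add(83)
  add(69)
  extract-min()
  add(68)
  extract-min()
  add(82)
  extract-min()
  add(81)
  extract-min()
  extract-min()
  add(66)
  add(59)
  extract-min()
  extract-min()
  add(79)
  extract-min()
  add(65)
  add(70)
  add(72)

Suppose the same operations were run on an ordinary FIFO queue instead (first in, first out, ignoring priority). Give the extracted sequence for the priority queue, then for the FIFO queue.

priority queue: 73 → 75 → 80 → 60 → 69 → 68 → 82 → 81 → 83 → 59 → 66 → 79; FIFO queue: 73, 80, 75, 60, 83, 69, 68, 82, 81, 66, 59, 79

insert 73 → {73}
insert 80 → {73, 80}
extract-min → 73; now {80}
insert 75 → {75, 80}
extract-min → 75; now {80}
extract-min → 80; now {}
insert 60 → {60}
extract-min → 60; now {}
insert 83 → {83}
insert 69 → {69, 83}
extract-min → 69; now {83}
insert 68 → {68, 83}
extract-min → 68; now {83}
insert 82 → {82, 83}
extract-min → 82; now {83}
insert 81 → {81, 83}
extract-min → 81; now {83}
extract-min → 83; now {}
insert 66 → {66}
insert 59 → {59, 66}
extract-min → 59; now {66}
extract-min → 66; now {}
insert 79 → {79}
extract-min → 79; now {}
insert 65 → {65}
insert 70 → {65, 70}
insert 72 → {65, 70, 72}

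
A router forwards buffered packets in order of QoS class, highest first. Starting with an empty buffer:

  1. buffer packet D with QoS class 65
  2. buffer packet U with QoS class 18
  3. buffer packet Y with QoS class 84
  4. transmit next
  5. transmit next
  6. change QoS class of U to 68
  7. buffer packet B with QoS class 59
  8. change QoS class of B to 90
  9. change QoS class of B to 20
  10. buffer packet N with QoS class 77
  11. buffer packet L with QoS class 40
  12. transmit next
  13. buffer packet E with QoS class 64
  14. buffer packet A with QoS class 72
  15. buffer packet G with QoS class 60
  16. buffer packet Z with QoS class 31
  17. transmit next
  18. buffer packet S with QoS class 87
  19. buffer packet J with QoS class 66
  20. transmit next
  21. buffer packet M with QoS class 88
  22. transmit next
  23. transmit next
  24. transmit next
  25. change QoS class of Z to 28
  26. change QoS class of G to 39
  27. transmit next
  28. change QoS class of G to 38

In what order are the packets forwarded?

add D (QoS class 65) → {D:65}
add U (QoS class 18) → {D:65, U:18}
add Y (QoS class 84) → {Y:84, D:65, U:18}
transmit next → Y; now {D:65, U:18}
transmit next → D; now {U:18}
update U to QoS class 68 → {U:68}
add B (QoS class 59) → {U:68, B:59}
update B to QoS class 90 → {B:90, U:68}
update B to QoS class 20 → {U:68, B:20}
add N (QoS class 77) → {N:77, U:68, B:20}
add L (QoS class 40) → {N:77, U:68, L:40, B:20}
transmit next → N; now {U:68, L:40, B:20}
add E (QoS class 64) → {U:68, E:64, L:40, B:20}
add A (QoS class 72) → {A:72, U:68, E:64, L:40, B:20}
add G (QoS class 60) → {A:72, U:68, E:64, G:60, L:40, B:20}
add Z (QoS class 31) → {A:72, U:68, E:64, G:60, L:40, Z:31, B:20}
transmit next → A; now {U:68, E:64, G:60, L:40, Z:31, B:20}
add S (QoS class 87) → {S:87, U:68, E:64, G:60, L:40, Z:31, B:20}
add J (QoS class 66) → {S:87, U:68, J:66, E:64, G:60, L:40, Z:31, B:20}
transmit next → S; now {U:68, J:66, E:64, G:60, L:40, Z:31, B:20}
add M (QoS class 88) → {M:88, U:68, J:66, E:64, G:60, L:40, Z:31, B:20}
transmit next → M; now {U:68, J:66, E:64, G:60, L:40, Z:31, B:20}
transmit next → U; now {J:66, E:64, G:60, L:40, Z:31, B:20}
transmit next → J; now {E:64, G:60, L:40, Z:31, B:20}
update Z to QoS class 28 → {E:64, G:60, L:40, Z:28, B:20}
update G to QoS class 39 → {E:64, L:40, G:39, Z:28, B:20}
transmit next → E; now {L:40, G:39, Z:28, B:20}
update G to QoS class 38 → {L:40, G:38, Z:28, B:20}

Y → D → N → A → S → M → U → J → E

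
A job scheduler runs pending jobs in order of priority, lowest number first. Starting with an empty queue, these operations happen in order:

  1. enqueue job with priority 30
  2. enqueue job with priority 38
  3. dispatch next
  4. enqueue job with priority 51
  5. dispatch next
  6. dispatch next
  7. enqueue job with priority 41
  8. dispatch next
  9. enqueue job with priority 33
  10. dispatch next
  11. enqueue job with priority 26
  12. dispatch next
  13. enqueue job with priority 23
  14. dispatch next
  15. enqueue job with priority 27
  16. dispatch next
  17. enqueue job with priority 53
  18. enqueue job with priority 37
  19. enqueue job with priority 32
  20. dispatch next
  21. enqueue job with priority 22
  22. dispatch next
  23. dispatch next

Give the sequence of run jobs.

30 → 38 → 51 → 41 → 33 → 26 → 23 → 27 → 32 → 22 → 37

insert 30 → {30}
insert 38 → {30, 38}
dispatch next → 30; now {38}
insert 51 → {38, 51}
dispatch next → 38; now {51}
dispatch next → 51; now {}
insert 41 → {41}
dispatch next → 41; now {}
insert 33 → {33}
dispatch next → 33; now {}
insert 26 → {26}
dispatch next → 26; now {}
insert 23 → {23}
dispatch next → 23; now {}
insert 27 → {27}
dispatch next → 27; now {}
insert 53 → {53}
insert 37 → {37, 53}
insert 32 → {32, 37, 53}
dispatch next → 32; now {37, 53}
insert 22 → {22, 37, 53}
dispatch next → 22; now {37, 53}
dispatch next → 37; now {53}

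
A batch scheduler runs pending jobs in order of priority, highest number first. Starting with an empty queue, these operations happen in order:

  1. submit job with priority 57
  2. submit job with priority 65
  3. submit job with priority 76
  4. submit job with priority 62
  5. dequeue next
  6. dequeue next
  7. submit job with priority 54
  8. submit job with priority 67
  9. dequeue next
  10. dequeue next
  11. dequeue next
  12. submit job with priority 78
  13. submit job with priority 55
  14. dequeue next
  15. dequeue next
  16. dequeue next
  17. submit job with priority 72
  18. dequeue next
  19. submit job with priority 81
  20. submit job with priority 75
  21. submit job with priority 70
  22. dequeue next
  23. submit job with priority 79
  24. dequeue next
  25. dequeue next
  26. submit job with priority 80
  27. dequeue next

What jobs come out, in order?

[76, 65, 67, 62, 57, 78, 55, 54, 72, 81, 79, 75, 80]

insert 57 → {57}
insert 65 → {65, 57}
insert 76 → {76, 65, 57}
insert 62 → {76, 65, 62, 57}
dequeue next → 76; now {65, 62, 57}
dequeue next → 65; now {62, 57}
insert 54 → {62, 57, 54}
insert 67 → {67, 62, 57, 54}
dequeue next → 67; now {62, 57, 54}
dequeue next → 62; now {57, 54}
dequeue next → 57; now {54}
insert 78 → {78, 54}
insert 55 → {78, 55, 54}
dequeue next → 78; now {55, 54}
dequeue next → 55; now {54}
dequeue next → 54; now {}
insert 72 → {72}
dequeue next → 72; now {}
insert 81 → {81}
insert 75 → {81, 75}
insert 70 → {81, 75, 70}
dequeue next → 81; now {75, 70}
insert 79 → {79, 75, 70}
dequeue next → 79; now {75, 70}
dequeue next → 75; now {70}
insert 80 → {80, 70}
dequeue next → 80; now {70}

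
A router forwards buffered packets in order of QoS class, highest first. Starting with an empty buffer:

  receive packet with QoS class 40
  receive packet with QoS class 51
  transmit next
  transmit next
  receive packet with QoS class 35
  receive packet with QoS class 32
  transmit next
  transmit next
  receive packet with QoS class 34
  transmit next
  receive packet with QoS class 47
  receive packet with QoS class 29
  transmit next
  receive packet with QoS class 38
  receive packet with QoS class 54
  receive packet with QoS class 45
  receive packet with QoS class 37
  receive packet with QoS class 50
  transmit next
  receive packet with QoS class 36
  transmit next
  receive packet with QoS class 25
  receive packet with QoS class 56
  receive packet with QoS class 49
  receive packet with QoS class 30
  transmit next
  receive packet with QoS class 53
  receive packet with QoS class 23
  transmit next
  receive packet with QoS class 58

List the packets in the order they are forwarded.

insert 40 → {40}
insert 51 → {51, 40}
transmit next → 51; now {40}
transmit next → 40; now {}
insert 35 → {35}
insert 32 → {35, 32}
transmit next → 35; now {32}
transmit next → 32; now {}
insert 34 → {34}
transmit next → 34; now {}
insert 47 → {47}
insert 29 → {47, 29}
transmit next → 47; now {29}
insert 38 → {38, 29}
insert 54 → {54, 38, 29}
insert 45 → {54, 45, 38, 29}
insert 37 → {54, 45, 38, 37, 29}
insert 50 → {54, 50, 45, 38, 37, 29}
transmit next → 54; now {50, 45, 38, 37, 29}
insert 36 → {50, 45, 38, 37, 36, 29}
transmit next → 50; now {45, 38, 37, 36, 29}
insert 25 → {45, 38, 37, 36, 29, 25}
insert 56 → {56, 45, 38, 37, 36, 29, 25}
insert 49 → {56, 49, 45, 38, 37, 36, 29, 25}
insert 30 → {56, 49, 45, 38, 37, 36, 30, 29, 25}
transmit next → 56; now {49, 45, 38, 37, 36, 30, 29, 25}
insert 53 → {53, 49, 45, 38, 37, 36, 30, 29, 25}
insert 23 → {53, 49, 45, 38, 37, 36, 30, 29, 25, 23}
transmit next → 53; now {49, 45, 38, 37, 36, 30, 29, 25, 23}
insert 58 → {58, 49, 45, 38, 37, 36, 30, 29, 25, 23}

[51, 40, 35, 32, 34, 47, 54, 50, 56, 53]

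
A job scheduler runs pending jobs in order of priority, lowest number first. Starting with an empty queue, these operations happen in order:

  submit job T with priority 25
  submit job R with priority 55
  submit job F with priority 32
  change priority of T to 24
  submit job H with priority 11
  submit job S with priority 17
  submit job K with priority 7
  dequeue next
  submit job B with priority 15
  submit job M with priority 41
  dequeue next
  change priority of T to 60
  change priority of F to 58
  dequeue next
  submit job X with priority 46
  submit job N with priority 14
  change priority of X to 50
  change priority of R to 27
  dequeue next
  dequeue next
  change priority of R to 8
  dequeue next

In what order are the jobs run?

add T (priority 25) → {T:25}
add R (priority 55) → {T:25, R:55}
add F (priority 32) → {T:25, F:32, R:55}
update T to priority 24 → {T:24, F:32, R:55}
add H (priority 11) → {H:11, T:24, F:32, R:55}
add S (priority 17) → {H:11, S:17, T:24, F:32, R:55}
add K (priority 7) → {K:7, H:11, S:17, T:24, F:32, R:55}
dequeue next → K; now {H:11, S:17, T:24, F:32, R:55}
add B (priority 15) → {H:11, B:15, S:17, T:24, F:32, R:55}
add M (priority 41) → {H:11, B:15, S:17, T:24, F:32, M:41, R:55}
dequeue next → H; now {B:15, S:17, T:24, F:32, M:41, R:55}
update T to priority 60 → {B:15, S:17, F:32, M:41, R:55, T:60}
update F to priority 58 → {B:15, S:17, M:41, R:55, F:58, T:60}
dequeue next → B; now {S:17, M:41, R:55, F:58, T:60}
add X (priority 46) → {S:17, M:41, X:46, R:55, F:58, T:60}
add N (priority 14) → {N:14, S:17, M:41, X:46, R:55, F:58, T:60}
update X to priority 50 → {N:14, S:17, M:41, X:50, R:55, F:58, T:60}
update R to priority 27 → {N:14, S:17, R:27, M:41, X:50, F:58, T:60}
dequeue next → N; now {S:17, R:27, M:41, X:50, F:58, T:60}
dequeue next → S; now {R:27, M:41, X:50, F:58, T:60}
update R to priority 8 → {R:8, M:41, X:50, F:58, T:60}
dequeue next → R; now {M:41, X:50, F:58, T:60}

K, H, B, N, S, R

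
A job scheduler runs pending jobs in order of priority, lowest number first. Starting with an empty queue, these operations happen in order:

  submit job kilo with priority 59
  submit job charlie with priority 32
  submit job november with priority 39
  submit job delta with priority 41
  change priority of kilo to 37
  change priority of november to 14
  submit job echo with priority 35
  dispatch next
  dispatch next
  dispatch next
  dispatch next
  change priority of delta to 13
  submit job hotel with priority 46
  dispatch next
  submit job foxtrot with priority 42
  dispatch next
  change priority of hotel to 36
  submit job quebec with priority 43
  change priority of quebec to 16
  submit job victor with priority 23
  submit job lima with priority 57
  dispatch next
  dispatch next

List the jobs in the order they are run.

add kilo (priority 59) → {kilo:59}
add charlie (priority 32) → {charlie:32, kilo:59}
add november (priority 39) → {charlie:32, november:39, kilo:59}
add delta (priority 41) → {charlie:32, november:39, delta:41, kilo:59}
update kilo to priority 37 → {charlie:32, kilo:37, november:39, delta:41}
update november to priority 14 → {november:14, charlie:32, kilo:37, delta:41}
add echo (priority 35) → {november:14, charlie:32, echo:35, kilo:37, delta:41}
dispatch next → november; now {charlie:32, echo:35, kilo:37, delta:41}
dispatch next → charlie; now {echo:35, kilo:37, delta:41}
dispatch next → echo; now {kilo:37, delta:41}
dispatch next → kilo; now {delta:41}
update delta to priority 13 → {delta:13}
add hotel (priority 46) → {delta:13, hotel:46}
dispatch next → delta; now {hotel:46}
add foxtrot (priority 42) → {foxtrot:42, hotel:46}
dispatch next → foxtrot; now {hotel:46}
update hotel to priority 36 → {hotel:36}
add quebec (priority 43) → {hotel:36, quebec:43}
update quebec to priority 16 → {quebec:16, hotel:36}
add victor (priority 23) → {quebec:16, victor:23, hotel:36}
add lima (priority 57) → {quebec:16, victor:23, hotel:36, lima:57}
dispatch next → quebec; now {victor:23, hotel:36, lima:57}
dispatch next → victor; now {hotel:36, lima:57}

november, charlie, echo, kilo, delta, foxtrot, quebec, victor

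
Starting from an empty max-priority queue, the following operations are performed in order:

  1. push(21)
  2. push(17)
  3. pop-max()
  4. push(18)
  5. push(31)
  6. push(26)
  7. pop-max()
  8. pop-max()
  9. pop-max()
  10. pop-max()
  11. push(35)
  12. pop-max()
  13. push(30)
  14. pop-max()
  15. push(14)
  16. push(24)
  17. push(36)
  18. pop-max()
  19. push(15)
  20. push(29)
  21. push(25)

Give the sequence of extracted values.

21 → 31 → 26 → 18 → 17 → 35 → 30 → 36

insert 21 → {21}
insert 17 → {21, 17}
pop-max → 21; now {17}
insert 18 → {18, 17}
insert 31 → {31, 18, 17}
insert 26 → {31, 26, 18, 17}
pop-max → 31; now {26, 18, 17}
pop-max → 26; now {18, 17}
pop-max → 18; now {17}
pop-max → 17; now {}
insert 35 → {35}
pop-max → 35; now {}
insert 30 → {30}
pop-max → 30; now {}
insert 14 → {14}
insert 24 → {24, 14}
insert 36 → {36, 24, 14}
pop-max → 36; now {24, 14}
insert 15 → {24, 15, 14}
insert 29 → {29, 24, 15, 14}
insert 25 → {29, 25, 24, 15, 14}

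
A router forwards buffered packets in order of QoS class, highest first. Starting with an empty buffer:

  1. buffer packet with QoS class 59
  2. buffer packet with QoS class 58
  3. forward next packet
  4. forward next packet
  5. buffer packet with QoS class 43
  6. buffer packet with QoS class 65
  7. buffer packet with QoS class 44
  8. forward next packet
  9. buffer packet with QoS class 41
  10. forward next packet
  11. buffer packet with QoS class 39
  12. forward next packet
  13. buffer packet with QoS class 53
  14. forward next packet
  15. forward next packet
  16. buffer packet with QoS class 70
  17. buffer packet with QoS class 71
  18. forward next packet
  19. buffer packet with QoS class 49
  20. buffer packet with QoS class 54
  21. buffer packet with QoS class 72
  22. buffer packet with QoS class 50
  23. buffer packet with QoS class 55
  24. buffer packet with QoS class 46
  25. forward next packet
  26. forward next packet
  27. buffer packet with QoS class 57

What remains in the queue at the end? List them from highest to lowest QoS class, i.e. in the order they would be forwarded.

57, 55, 54, 50, 49, 46, 39

insert 59 → {59}
insert 58 → {59, 58}
forward next packet → 59; now {58}
forward next packet → 58; now {}
insert 43 → {43}
insert 65 → {65, 43}
insert 44 → {65, 44, 43}
forward next packet → 65; now {44, 43}
insert 41 → {44, 43, 41}
forward next packet → 44; now {43, 41}
insert 39 → {43, 41, 39}
forward next packet → 43; now {41, 39}
insert 53 → {53, 41, 39}
forward next packet → 53; now {41, 39}
forward next packet → 41; now {39}
insert 70 → {70, 39}
insert 71 → {71, 70, 39}
forward next packet → 71; now {70, 39}
insert 49 → {70, 49, 39}
insert 54 → {70, 54, 49, 39}
insert 72 → {72, 70, 54, 49, 39}
insert 50 → {72, 70, 54, 50, 49, 39}
insert 55 → {72, 70, 55, 54, 50, 49, 39}
insert 46 → {72, 70, 55, 54, 50, 49, 46, 39}
forward next packet → 72; now {70, 55, 54, 50, 49, 46, 39}
forward next packet → 70; now {55, 54, 50, 49, 46, 39}
insert 57 → {57, 55, 54, 50, 49, 46, 39}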